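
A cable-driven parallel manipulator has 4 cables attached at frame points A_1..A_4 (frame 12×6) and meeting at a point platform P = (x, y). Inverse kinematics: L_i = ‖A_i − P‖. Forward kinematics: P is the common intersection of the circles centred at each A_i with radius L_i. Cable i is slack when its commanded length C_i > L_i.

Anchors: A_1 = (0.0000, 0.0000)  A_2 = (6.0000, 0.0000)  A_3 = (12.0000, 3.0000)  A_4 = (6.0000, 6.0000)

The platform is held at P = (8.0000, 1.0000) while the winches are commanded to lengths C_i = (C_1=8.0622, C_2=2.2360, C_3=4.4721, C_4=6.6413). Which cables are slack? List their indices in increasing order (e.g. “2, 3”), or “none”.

i=1: geometric 8.0623 vs commanded 8.0622 ⇒ taut
i=2: geometric 2.2361 vs commanded 2.2360 ⇒ taut
i=3: geometric 4.4721 vs commanded 4.4721 ⇒ taut
i=4: geometric 5.3852 vs commanded 6.6413 ⇒ slack

4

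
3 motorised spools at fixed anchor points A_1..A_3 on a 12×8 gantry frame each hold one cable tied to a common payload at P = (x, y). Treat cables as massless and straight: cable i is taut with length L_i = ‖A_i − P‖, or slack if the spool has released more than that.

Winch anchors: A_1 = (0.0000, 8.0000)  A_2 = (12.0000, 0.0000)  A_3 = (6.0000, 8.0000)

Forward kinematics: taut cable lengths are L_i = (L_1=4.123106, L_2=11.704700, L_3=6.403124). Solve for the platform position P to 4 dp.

(1.0000, 4.0000)

expand ‖A_i−P‖²=L_i² and subtract eq 1 (k_i ≔ ‖A_i‖²−L_i²)
k_1 = 0.0000+64.0000−17.0000 = 47.0000
eq1−eq2 → [-24.0000  16.0000]·P = 40.0000
eq1−eq3 → [-12.0000  0.0000]·P = -12.0000
2×2 solve → P = (1.0000, 4.0000)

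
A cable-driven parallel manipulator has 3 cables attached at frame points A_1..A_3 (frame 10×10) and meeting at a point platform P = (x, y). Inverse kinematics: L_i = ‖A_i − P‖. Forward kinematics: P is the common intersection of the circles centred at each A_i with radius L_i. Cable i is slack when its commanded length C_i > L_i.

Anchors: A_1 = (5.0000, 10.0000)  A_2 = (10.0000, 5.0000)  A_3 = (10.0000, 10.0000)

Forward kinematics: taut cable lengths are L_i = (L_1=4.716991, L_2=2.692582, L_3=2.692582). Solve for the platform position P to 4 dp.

(9.0000, 7.5000)

expand ‖A_i−P‖²=L_i² and subtract eq 1 (k_i ≔ ‖A_i‖²−L_i²)
k_1 = 25.0000+100.0000−22.2500 = 102.7500
eq1−eq2 → [-10.0000  10.0000]·P = -15.0000
eq1−eq3 → [-10.0000  0.0000]·P = -90.0000
2×2 solve → P = (9.0000, 7.5000)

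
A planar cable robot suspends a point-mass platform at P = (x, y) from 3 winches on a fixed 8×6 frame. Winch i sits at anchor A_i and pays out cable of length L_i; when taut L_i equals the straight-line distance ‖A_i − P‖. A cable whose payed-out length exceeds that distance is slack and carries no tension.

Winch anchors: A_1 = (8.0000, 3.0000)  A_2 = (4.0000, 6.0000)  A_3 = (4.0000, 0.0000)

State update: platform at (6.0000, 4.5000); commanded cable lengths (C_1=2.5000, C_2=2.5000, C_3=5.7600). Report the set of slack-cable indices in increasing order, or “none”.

3

i=1: geometric 2.5000 vs commanded 2.5000 ⇒ taut
i=2: geometric 2.5000 vs commanded 2.5000 ⇒ taut
i=3: geometric 4.9244 vs commanded 5.7600 ⇒ slack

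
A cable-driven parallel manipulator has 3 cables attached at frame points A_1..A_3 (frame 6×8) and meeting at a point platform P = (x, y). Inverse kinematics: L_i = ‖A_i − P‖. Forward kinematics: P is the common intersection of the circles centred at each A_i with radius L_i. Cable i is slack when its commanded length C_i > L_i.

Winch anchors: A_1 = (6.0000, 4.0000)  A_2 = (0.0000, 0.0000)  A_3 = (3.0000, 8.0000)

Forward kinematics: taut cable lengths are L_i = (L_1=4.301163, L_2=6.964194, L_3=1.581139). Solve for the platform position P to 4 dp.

circle eqns → linear via eq_j − eq_1; set k_j = A_j·A_j − L_j²
k_1 = 36.0000+16.0000−18.5000 = 33.5000
12.0000·x + 8.0000·y = k_1−k_2 = 82.0000
6.0000·x − 8.0000·y = k_1−k_3 = -37.0000
solve first two rows → x=2.5000, y=6.5000

(2.5000, 6.5000)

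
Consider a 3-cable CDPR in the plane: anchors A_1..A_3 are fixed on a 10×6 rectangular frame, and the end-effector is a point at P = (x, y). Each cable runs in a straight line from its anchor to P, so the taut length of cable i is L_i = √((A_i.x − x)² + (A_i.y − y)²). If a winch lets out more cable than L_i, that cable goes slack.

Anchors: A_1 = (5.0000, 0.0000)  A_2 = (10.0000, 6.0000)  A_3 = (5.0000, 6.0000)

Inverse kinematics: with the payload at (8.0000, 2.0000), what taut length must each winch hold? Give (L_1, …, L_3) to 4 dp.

(3.6056, 4.4721, 5.0000)

L_1: Δ = A_1−P = (-3.0000, -2.0000) → ‖Δ‖ = √13.0000 = 3.6056
L_2: Δ = A_2−P = (2.0000, 4.0000) → ‖Δ‖ = √20.0000 = 4.4721
L_3: Δ = A_3−P = (-3.0000, 4.0000) → ‖Δ‖ = √25.0000 = 5.0000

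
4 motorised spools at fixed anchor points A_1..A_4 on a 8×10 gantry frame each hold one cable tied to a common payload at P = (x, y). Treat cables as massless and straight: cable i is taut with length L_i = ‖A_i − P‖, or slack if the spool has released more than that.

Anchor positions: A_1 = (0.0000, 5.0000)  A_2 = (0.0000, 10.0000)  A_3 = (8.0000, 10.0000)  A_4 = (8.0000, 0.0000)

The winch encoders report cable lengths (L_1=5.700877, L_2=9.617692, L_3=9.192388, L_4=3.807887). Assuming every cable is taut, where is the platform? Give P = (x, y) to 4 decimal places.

each cable: (A_i−P)·(A_i−P) = L_i²; let c_i = ‖A_i‖²−L_i²
c_1 = 0.0000+25.0000−32.5000 = -7.5000
row 1: 0.0000x − 10.0000y = -15.0000  (c_2=7.5000)
row 2: -16.0000x − 10.0000y = -87.0000  (c_3=79.5000)
row 3: -16.0000x + 10.0000y = -57.0000  (c_4=49.5000)
Cramer on rows 1–2 → x = 4.5000, y = 1.5000
check cable 4: ‖A_4−P‖² = 14.5000 ≈ L_4² = 14.5000 ✓

(4.5000, 1.5000)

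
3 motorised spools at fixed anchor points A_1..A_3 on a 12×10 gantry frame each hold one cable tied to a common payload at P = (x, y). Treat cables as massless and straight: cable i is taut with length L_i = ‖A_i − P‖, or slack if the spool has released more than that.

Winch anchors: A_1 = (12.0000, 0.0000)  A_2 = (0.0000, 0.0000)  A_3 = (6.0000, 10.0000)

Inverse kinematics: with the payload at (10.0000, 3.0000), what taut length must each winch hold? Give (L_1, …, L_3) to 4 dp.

(3.6056, 10.4403, 8.0623)

L_1 = √((12.0000−10.0000)² + (0.0000−3.0000)²) = 3.6056
L_2 = √((0.0000−10.0000)² + (0.0000−3.0000)²) = 10.4403
L_3 = √((6.0000−10.0000)² + (10.0000−3.0000)²) = 8.0623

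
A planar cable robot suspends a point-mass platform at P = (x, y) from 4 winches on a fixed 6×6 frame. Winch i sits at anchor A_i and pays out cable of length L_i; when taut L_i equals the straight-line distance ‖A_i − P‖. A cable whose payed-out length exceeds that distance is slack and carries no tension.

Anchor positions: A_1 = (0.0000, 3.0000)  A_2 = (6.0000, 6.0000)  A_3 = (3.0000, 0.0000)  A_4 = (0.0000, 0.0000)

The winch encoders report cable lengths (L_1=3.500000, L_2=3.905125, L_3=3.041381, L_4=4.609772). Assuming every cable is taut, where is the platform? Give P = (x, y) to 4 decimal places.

(3.5000, 3.0000)

circle eqns → linear via eq_j − eq_1; set c_j = A_j·A_j − L_j²
c_1 = 0.0000+9.0000−12.2500 = -3.2500
-12.0000·x − 6.0000·y = c_1−c_2 = -60.0000
-6.0000·x + 6.0000·y = c_1−c_3 = -3.0000
0.0000·x + 6.0000·y = c_1−c_4 = 18.0000
solve first two rows → x=3.5000, y=3.0000
check cable 4: ‖A_4−P‖² = 21.2500 ≈ L_4² = 21.2500 ✓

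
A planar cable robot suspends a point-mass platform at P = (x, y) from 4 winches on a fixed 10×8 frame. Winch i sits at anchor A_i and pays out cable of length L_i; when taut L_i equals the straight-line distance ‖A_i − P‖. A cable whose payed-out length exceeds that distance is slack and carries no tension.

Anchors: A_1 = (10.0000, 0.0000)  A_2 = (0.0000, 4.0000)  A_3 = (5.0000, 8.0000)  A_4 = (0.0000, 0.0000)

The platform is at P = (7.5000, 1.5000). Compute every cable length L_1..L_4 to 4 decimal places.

cable 1: Δx=2.5000, Δy=-1.5000; L_1 = √(Δx²+Δy²) = 2.9155
cable 2: Δx=-7.5000, Δy=2.5000; L_2 = √(Δx²+Δy²) = 7.9057
cable 3: Δx=-2.5000, Δy=6.5000; L_3 = √(Δx²+Δy²) = 6.9642
cable 4: Δx=-7.5000, Δy=-1.5000; L_4 = √(Δx²+Δy²) = 7.6485

(2.9155, 7.9057, 6.9642, 7.6485)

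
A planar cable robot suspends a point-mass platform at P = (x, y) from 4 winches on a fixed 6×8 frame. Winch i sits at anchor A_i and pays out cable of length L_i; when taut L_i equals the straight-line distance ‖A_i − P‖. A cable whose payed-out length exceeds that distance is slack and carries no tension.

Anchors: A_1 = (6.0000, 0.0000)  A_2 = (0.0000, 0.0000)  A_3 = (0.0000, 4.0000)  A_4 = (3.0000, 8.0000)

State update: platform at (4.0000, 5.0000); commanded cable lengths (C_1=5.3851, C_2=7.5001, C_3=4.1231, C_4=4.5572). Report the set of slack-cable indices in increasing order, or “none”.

i=1: geometric 5.3852 vs commanded 5.3851 ⇒ taut
i=2: geometric 6.4031 vs commanded 7.5001 ⇒ slack
i=3: geometric 4.1231 vs commanded 4.1231 ⇒ taut
i=4: geometric 3.1623 vs commanded 4.5572 ⇒ slack

2, 4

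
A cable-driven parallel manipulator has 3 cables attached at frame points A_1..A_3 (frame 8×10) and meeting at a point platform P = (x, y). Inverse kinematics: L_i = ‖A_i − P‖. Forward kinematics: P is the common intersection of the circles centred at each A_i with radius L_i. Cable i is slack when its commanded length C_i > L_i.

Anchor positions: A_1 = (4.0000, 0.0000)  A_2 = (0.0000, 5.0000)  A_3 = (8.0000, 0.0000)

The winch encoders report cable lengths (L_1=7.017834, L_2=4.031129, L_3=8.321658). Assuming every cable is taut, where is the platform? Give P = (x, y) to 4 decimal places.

expand ‖A_i−P‖²=L_i² and subtract eq 1 (k_i ≔ ‖A_i‖²−L_i²)
k_1 = 16.0000+0.0000−49.2500 = -33.2500
eq1−eq2 → [8.0000  -10.0000]·P = -42.0000
eq1−eq3 → [-8.0000  0.0000]·P = -28.0000
2×2 solve → P = (3.5000, 7.0000)

(3.5000, 7.0000)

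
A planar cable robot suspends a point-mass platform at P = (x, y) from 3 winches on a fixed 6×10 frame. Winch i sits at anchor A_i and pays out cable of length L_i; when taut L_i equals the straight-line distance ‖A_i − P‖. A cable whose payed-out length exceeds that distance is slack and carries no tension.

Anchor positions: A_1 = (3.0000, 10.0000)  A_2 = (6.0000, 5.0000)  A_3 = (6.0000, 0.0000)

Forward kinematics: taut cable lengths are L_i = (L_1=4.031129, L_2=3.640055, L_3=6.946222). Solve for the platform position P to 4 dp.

(2.5000, 6.0000)

expand ‖A_i−P‖²=L_i² and subtract eq 1 (c_i ≔ ‖A_i‖²−L_i²)
c_1 = 9.0000+100.0000−16.2500 = 92.7500
eq1−eq2 → [-6.0000  10.0000]·P = 45.0000
eq1−eq3 → [-6.0000  20.0000]·P = 105.0000
2×2 solve → P = (2.5000, 6.0000)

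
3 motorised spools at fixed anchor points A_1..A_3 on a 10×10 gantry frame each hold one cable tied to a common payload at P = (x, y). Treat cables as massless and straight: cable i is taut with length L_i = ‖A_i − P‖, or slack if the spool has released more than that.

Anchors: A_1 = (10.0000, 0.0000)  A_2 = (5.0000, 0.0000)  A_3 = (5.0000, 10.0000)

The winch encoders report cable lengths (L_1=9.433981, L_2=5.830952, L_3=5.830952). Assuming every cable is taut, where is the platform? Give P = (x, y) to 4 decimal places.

each cable: (A_i−P)·(A_i−P) = L_i²; let k_i = ‖A_i‖²−L_i²
k_1 = 100.0000+0.0000−89.0000 = 11.0000
row 1: 10.0000x + 0.0000y = 20.0000  (k_2=-9.0000)
row 2: 10.0000x − 20.0000y = -80.0000  (k_3=91.0000)
Cramer on rows 1–2 → x = 2.0000, y = 5.0000

(2.0000, 5.0000)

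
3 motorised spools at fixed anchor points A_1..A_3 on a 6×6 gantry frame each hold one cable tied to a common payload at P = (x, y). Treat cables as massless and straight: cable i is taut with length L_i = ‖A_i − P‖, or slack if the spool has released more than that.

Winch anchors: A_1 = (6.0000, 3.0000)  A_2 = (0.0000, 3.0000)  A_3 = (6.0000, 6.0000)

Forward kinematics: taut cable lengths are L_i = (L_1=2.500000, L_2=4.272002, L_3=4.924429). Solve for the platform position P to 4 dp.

circle eqns → linear via eq_j − eq_1; set c_j = A_j·A_j − L_j²
c_1 = 36.0000+9.0000−6.2500 = 38.7500
12.0000·x + 0.0000·y = c_1−c_2 = 48.0000
0.0000·x − 6.0000·y = c_1−c_3 = -9.0000
solve first two rows → x=4.0000, y=1.5000

(4.0000, 1.5000)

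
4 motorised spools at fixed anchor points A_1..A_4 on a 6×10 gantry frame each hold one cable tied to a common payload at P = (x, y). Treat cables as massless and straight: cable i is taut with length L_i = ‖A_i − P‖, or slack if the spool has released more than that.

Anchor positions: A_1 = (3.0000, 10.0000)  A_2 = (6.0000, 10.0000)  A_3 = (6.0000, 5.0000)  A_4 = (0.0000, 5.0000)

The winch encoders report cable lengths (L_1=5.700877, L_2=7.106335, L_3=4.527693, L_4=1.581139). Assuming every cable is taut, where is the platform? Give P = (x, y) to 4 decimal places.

(1.5000, 4.5000)

expand ‖A_i−P‖²=L_i² and subtract eq 1 (q_i ≔ ‖A_i‖²−L_i²)
q_1 = 9.0000+100.0000−32.5000 = 76.5000
eq1−eq2 → [-6.0000  0.0000]·P = -9.0000
eq1−eq3 → [-6.0000  10.0000]·P = 36.0000
eq1−eq4 → [6.0000  10.0000]·P = 54.0000
2×2 solve → P = (1.5000, 4.5000)
check cable 4: ‖A_4−P‖² = 2.5000 ≈ L_4² = 2.5000 ✓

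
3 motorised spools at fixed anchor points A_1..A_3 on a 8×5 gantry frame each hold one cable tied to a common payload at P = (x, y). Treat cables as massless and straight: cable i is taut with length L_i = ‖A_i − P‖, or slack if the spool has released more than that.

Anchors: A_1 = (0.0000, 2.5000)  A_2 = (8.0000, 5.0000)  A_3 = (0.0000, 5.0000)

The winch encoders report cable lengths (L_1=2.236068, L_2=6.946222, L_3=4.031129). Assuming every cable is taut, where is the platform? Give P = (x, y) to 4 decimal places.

(2.0000, 1.5000)

expand ‖A_i−P‖²=L_i² and subtract eq 1 (c_i ≔ ‖A_i‖²−L_i²)
c_1 = 0.0000+6.2500−5.0000 = 1.2500
eq1−eq2 → [-16.0000  -5.0000]·P = -39.5000
eq1−eq3 → [0.0000  -5.0000]·P = -7.5000
2×2 solve → P = (2.0000, 1.5000)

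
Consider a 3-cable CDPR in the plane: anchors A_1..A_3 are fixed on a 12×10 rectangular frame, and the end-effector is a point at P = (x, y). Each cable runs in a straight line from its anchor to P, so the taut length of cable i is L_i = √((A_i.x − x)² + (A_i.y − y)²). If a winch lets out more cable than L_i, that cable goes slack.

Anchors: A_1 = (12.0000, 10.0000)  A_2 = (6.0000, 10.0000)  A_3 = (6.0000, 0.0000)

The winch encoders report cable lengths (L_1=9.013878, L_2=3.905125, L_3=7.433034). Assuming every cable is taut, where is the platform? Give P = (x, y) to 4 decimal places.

each cable: (A_i−P)·(A_i−P) = L_i²; let k_i = ‖A_i‖²−L_i²
k_1 = 144.0000+100.0000−81.2500 = 162.7500
row 1: 12.0000x + 0.0000y = 42.0000  (k_2=120.7500)
row 2: 12.0000x + 20.0000y = 182.0000  (k_3=-19.2500)
Cramer on rows 1–2 → x = 3.5000, y = 7.0000

(3.5000, 7.0000)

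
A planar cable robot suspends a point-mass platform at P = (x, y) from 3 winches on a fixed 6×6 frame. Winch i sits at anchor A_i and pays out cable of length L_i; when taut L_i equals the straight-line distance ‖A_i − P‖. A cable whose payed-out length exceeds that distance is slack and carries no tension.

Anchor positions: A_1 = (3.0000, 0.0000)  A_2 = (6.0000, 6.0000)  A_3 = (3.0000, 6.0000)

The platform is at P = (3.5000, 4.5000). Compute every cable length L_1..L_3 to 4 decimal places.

L_1 = √((3.0000−3.5000)² + (0.0000−4.5000)²) = 4.5277
L_2 = √((6.0000−3.5000)² + (6.0000−4.5000)²) = 2.9155
L_3 = √((3.0000−3.5000)² + (6.0000−4.5000)²) = 1.5811

(4.5277, 2.9155, 1.5811)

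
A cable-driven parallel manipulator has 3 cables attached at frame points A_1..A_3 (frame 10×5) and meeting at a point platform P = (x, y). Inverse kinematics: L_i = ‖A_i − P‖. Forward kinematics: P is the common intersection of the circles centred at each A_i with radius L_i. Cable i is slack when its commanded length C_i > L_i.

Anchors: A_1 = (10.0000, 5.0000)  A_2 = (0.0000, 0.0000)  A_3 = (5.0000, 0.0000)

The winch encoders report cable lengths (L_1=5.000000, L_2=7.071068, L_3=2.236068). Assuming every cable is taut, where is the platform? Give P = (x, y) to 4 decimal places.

(7.0000, 1.0000)

circle eqns → linear via eq_j − eq_1; set c_j = A_j·A_j − L_j²
c_1 = 100.0000+25.0000−25.0000 = 100.0000
20.0000·x + 10.0000·y = c_1−c_2 = 150.0000
10.0000·x + 10.0000·y = c_1−c_3 = 80.0000
solve first two rows → x=7.0000, y=1.0000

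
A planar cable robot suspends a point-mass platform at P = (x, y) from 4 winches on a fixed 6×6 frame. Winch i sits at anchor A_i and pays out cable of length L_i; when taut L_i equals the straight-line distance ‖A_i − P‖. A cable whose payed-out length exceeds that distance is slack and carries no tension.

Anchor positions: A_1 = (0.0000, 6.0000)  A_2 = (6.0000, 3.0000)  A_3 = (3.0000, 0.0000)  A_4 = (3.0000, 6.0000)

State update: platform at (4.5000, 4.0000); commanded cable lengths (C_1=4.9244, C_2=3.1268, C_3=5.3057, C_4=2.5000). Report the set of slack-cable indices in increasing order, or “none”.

cable 1: L_1 = ‖A_1−P‖ = 4.9244;  C_1 = 4.9244 → taut
cable 2: L_2 = ‖A_2−P‖ = 1.8028;  C_2 = 3.1268 → slack
cable 3: L_3 = ‖A_3−P‖ = 4.2720;  C_3 = 5.3057 → slack
cable 4: L_4 = ‖A_4−P‖ = 2.5000;  C_4 = 2.5000 → taut

2, 3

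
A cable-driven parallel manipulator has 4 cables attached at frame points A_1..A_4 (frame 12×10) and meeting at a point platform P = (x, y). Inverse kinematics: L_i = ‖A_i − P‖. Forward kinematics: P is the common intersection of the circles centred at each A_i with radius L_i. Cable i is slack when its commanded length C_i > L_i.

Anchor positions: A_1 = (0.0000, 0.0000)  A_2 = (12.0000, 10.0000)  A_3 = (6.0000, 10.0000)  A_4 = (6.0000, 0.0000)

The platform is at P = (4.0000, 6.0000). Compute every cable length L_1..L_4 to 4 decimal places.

(7.2111, 8.9443, 4.4721, 6.3246)

L_1 = √((0.0000−4.0000)² + (0.0000−6.0000)²) = 7.2111
L_2 = √((12.0000−4.0000)² + (10.0000−6.0000)²) = 8.9443
L_3 = √((6.0000−4.0000)² + (10.0000−6.0000)²) = 4.4721
L_4 = √((6.0000−4.0000)² + (0.0000−6.0000)²) = 6.3246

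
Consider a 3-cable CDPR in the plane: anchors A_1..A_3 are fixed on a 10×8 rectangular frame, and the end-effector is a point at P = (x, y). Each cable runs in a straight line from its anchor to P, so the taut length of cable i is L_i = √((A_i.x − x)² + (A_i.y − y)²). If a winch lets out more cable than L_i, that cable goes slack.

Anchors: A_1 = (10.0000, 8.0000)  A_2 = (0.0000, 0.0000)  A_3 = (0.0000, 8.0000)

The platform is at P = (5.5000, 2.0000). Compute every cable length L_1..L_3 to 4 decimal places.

cable 1: Δx=4.5000, Δy=6.0000; L_1 = √(Δx²+Δy²) = 7.5000
cable 2: Δx=-5.5000, Δy=-2.0000; L_2 = √(Δx²+Δy²) = 5.8523
cable 3: Δx=-5.5000, Δy=6.0000; L_3 = √(Δx²+Δy²) = 8.1394

(7.5000, 5.8523, 8.1394)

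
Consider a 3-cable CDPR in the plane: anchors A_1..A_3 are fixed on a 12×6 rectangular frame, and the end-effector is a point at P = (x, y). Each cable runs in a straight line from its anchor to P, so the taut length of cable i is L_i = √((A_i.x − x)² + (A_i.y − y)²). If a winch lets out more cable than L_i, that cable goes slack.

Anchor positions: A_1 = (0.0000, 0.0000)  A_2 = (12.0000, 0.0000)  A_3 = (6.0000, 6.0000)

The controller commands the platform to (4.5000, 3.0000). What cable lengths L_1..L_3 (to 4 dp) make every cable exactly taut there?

cable 1: Δx=-4.5000, Δy=-3.0000; L_1 = √(Δx²+Δy²) = 5.4083
cable 2: Δx=7.5000, Δy=-3.0000; L_2 = √(Δx²+Δy²) = 8.0777
cable 3: Δx=1.5000, Δy=3.0000; L_3 = √(Δx²+Δy²) = 3.3541

(5.4083, 8.0777, 3.3541)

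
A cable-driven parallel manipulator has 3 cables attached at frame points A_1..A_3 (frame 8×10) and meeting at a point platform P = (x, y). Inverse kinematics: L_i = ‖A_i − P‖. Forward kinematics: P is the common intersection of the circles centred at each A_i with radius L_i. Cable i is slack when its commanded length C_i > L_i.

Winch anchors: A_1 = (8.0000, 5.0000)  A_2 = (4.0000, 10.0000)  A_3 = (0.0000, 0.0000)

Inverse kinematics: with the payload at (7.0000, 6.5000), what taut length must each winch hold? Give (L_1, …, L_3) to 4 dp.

(1.8028, 4.6098, 9.5525)

L_1 = √((8.0000−7.0000)² + (5.0000−6.5000)²) = 1.8028
L_2 = √((4.0000−7.0000)² + (10.0000−6.5000)²) = 4.6098
L_3 = √((0.0000−7.0000)² + (0.0000−6.5000)²) = 9.5525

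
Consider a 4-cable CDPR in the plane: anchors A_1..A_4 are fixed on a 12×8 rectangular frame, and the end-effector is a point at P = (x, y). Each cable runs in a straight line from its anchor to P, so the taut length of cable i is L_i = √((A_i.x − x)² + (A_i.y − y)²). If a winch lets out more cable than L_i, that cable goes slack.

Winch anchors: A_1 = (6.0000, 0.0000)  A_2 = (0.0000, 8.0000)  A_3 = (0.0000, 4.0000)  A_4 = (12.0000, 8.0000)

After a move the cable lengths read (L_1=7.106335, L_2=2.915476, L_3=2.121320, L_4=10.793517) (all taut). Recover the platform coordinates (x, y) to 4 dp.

(1.5000, 5.5000)

each cable: (A_i−P)·(A_i−P) = L_i²; let q_i = ‖A_i‖²−L_i²
q_1 = 36.0000+0.0000−50.5000 = -14.5000
row 1: 12.0000x − 16.0000y = -70.0000  (q_2=55.5000)
row 2: 12.0000x − 8.0000y = -26.0000  (q_3=11.5000)
row 3: -12.0000x − 16.0000y = -106.0000  (q_4=91.5000)
Cramer on rows 1–2 → x = 1.5000, y = 5.5000
check cable 4: ‖A_4−P‖² = 116.5000 ≈ L_4² = 116.5000 ✓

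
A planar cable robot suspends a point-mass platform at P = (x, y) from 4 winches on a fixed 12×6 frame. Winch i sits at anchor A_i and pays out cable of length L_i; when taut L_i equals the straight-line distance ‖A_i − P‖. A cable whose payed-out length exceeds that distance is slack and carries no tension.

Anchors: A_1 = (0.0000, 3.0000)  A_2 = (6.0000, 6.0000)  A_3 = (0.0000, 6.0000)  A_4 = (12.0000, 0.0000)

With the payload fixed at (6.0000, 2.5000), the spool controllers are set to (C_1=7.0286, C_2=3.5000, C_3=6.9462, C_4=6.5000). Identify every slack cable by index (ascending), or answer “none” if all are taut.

1

cable 1: L_1 = ‖A_1−P‖ = 6.0208;  C_1 = 7.0286 → slack
cable 2: L_2 = ‖A_2−P‖ = 3.5000;  C_2 = 3.5000 → taut
cable 3: L_3 = ‖A_3−P‖ = 6.9462;  C_3 = 6.9462 → taut
cable 4: L_4 = ‖A_4−P‖ = 6.5000;  C_4 = 6.5000 → taut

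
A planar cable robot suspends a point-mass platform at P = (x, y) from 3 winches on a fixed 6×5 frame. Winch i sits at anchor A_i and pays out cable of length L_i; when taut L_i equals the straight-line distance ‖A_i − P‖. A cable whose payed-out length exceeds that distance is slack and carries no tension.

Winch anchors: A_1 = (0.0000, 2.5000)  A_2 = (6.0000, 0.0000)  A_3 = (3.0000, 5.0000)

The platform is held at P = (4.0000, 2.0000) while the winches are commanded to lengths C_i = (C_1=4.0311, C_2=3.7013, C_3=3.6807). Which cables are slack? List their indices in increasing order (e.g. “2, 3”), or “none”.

2, 3

cable 1: √((-4.0000)²+(0.5000)²)=4.0311, C_1=4.0311: taut
cable 2: √((2.0000)²+(-2.0000)²)=2.8284, C_2=3.7013: slack
cable 3: √((-1.0000)²+(3.0000)²)=3.1623, C_3=3.6807: slack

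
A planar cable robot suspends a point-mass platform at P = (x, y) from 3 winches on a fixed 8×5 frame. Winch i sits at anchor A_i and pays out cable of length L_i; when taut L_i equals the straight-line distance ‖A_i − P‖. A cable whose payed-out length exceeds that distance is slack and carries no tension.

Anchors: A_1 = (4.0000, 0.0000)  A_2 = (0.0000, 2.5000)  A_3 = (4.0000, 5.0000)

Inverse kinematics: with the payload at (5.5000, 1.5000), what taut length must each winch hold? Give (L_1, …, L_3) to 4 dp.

(2.1213, 5.5902, 3.8079)

L_1: Δ = A_1−P = (-1.5000, -1.5000) → ‖Δ‖ = √4.5000 = 2.1213
L_2: Δ = A_2−P = (-5.5000, 1.0000) → ‖Δ‖ = √31.2500 = 5.5902
L_3: Δ = A_3−P = (-1.5000, 3.5000) → ‖Δ‖ = √14.5000 = 3.8079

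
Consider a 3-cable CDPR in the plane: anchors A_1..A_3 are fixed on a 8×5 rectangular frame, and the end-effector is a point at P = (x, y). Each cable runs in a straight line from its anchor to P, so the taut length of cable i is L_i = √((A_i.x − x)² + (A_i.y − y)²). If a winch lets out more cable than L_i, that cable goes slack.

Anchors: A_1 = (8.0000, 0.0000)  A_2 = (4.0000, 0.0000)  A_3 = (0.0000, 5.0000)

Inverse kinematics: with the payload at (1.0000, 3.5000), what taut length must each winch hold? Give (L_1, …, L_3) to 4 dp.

L_1 = √((8.0000−1.0000)² + (0.0000−3.5000)²) = 7.8262
L_2 = √((4.0000−1.0000)² + (0.0000−3.5000)²) = 4.6098
L_3 = √((0.0000−1.0000)² + (5.0000−3.5000)²) = 1.8028

(7.8262, 4.6098, 1.8028)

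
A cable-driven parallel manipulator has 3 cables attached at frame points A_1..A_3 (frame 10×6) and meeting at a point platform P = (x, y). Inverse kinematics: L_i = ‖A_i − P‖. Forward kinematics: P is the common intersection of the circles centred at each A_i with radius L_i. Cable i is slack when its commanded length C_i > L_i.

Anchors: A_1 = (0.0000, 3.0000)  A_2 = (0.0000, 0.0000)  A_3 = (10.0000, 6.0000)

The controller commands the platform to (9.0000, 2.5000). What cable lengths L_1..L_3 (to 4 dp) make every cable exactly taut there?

L_1: Δ = A_1−P = (-9.0000, 0.5000) → ‖Δ‖ = √81.2500 = 9.0139
L_2: Δ = A_2−P = (-9.0000, -2.5000) → ‖Δ‖ = √87.2500 = 9.3408
L_3: Δ = A_3−P = (1.0000, 3.5000) → ‖Δ‖ = √13.2500 = 3.6401

(9.0139, 9.3408, 3.6401)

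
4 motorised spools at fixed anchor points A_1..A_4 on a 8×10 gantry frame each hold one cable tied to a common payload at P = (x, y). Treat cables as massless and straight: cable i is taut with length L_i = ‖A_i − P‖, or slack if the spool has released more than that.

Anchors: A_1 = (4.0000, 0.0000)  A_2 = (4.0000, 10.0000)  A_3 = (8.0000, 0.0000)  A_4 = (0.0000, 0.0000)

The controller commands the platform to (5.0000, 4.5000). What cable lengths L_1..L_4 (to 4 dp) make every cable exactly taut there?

(4.6098, 5.5902, 5.4083, 6.7268)

L_1 = √((4.0000−5.0000)² + (0.0000−4.5000)²) = 4.6098
L_2 = √((4.0000−5.0000)² + (10.0000−4.5000)²) = 5.5902
L_3 = √((8.0000−5.0000)² + (0.0000−4.5000)²) = 5.4083
L_4 = √((0.0000−5.0000)² + (0.0000−4.5000)²) = 6.7268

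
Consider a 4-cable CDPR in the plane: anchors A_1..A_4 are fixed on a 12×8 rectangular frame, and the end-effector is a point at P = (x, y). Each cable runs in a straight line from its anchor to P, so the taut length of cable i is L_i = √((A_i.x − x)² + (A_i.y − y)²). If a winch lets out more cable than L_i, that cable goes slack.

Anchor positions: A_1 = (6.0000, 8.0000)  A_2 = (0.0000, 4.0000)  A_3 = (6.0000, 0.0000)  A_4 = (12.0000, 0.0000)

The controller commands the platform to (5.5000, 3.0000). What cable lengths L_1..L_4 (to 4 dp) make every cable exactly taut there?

L_1: Δ = A_1−P = (0.5000, 5.0000) → ‖Δ‖ = √25.2500 = 5.0249
L_2: Δ = A_2−P = (-5.5000, 1.0000) → ‖Δ‖ = √31.2500 = 5.5902
L_3: Δ = A_3−P = (0.5000, -3.0000) → ‖Δ‖ = √9.2500 = 3.0414
L_4: Δ = A_4−P = (6.5000, -3.0000) → ‖Δ‖ = √51.2500 = 7.1589

(5.0249, 5.5902, 3.0414, 7.1589)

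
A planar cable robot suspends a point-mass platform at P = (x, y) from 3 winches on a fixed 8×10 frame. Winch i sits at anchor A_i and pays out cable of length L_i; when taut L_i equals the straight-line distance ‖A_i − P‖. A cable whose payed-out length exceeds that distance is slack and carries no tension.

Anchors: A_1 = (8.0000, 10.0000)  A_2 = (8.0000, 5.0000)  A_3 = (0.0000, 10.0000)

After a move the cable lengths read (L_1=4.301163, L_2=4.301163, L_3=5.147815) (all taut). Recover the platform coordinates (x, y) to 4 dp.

(4.5000, 7.5000)

circle eqns → linear via eq_j − eq_1; set c_j = A_j·A_j − L_j²
c_1 = 64.0000+100.0000−18.5000 = 145.5000
0.0000·x + 10.0000·y = c_1−c_2 = 75.0000
16.0000·x + 0.0000·y = c_1−c_3 = 72.0000
solve first two rows → x=4.5000, y=7.5000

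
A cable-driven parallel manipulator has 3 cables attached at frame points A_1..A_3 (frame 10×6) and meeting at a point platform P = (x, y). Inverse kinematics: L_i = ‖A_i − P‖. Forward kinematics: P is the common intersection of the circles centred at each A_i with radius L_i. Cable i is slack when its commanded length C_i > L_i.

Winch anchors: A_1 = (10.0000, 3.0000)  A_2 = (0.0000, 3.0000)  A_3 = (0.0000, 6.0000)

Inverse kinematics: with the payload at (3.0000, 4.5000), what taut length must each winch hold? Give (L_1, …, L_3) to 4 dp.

cable 1: Δx=7.0000, Δy=-1.5000; L_1 = √(Δx²+Δy²) = 7.1589
cable 2: Δx=-3.0000, Δy=-1.5000; L_2 = √(Δx²+Δy²) = 3.3541
cable 3: Δx=-3.0000, Δy=1.5000; L_3 = √(Δx²+Δy²) = 3.3541

(7.1589, 3.3541, 3.3541)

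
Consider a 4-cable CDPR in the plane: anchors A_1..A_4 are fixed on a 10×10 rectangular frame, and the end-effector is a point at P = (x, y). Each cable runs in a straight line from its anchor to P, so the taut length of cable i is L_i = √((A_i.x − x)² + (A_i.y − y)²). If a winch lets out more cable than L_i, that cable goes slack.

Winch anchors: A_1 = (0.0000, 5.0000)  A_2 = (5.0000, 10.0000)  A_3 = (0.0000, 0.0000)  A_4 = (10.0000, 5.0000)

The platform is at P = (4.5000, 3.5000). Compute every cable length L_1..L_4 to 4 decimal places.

(4.7434, 6.5192, 5.7009, 5.7009)

L_1 = √((0.0000−4.5000)² + (5.0000−3.5000)²) = 4.7434
L_2 = √((5.0000−4.5000)² + (10.0000−3.5000)²) = 6.5192
L_3 = √((0.0000−4.5000)² + (0.0000−3.5000)²) = 5.7009
L_4 = √((10.0000−4.5000)² + (5.0000−3.5000)²) = 5.7009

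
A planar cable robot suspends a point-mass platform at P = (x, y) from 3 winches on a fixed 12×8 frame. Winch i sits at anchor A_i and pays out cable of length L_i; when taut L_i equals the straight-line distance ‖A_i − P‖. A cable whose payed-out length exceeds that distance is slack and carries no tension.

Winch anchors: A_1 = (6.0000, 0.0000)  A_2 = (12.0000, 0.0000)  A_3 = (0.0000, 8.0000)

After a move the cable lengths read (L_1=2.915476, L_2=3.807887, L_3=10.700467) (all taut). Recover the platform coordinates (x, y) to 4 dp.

circle eqns → linear via eq_j − eq_1; set k_j = A_j·A_j − L_j²
k_1 = 36.0000+0.0000−8.5000 = 27.5000
-12.0000·x + 0.0000·y = k_1−k_2 = -102.0000
12.0000·x − 16.0000·y = k_1−k_3 = 78.0000
solve first two rows → x=8.5000, y=1.5000

(8.5000, 1.5000)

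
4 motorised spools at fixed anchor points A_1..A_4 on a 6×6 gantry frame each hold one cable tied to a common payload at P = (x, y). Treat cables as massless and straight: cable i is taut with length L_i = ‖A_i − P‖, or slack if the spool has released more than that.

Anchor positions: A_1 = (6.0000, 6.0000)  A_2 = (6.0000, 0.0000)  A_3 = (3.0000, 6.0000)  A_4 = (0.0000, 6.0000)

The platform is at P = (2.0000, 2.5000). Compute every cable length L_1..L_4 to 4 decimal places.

(5.3151, 4.7170, 3.6401, 4.0311)

cable 1: Δx=4.0000, Δy=3.5000; L_1 = √(Δx²+Δy²) = 5.3151
cable 2: Δx=4.0000, Δy=-2.5000; L_2 = √(Δx²+Δy²) = 4.7170
cable 3: Δx=1.0000, Δy=3.5000; L_3 = √(Δx²+Δy²) = 3.6401
cable 4: Δx=-2.0000, Δy=3.5000; L_4 = √(Δx²+Δy²) = 4.0311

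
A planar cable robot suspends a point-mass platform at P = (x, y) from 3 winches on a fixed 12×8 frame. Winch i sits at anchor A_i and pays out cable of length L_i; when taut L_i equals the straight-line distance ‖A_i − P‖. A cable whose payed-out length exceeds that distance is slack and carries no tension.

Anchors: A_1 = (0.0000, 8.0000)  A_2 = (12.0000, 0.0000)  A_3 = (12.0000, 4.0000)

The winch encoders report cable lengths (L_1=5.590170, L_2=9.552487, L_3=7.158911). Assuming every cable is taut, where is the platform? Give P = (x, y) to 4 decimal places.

(5.5000, 7.0000)

each cable: (A_i−P)·(A_i−P) = L_i²; let c_i = ‖A_i‖²−L_i²
c_1 = 0.0000+64.0000−31.2500 = 32.7500
row 1: -24.0000x + 16.0000y = -20.0000  (c_2=52.7500)
row 2: -24.0000x + 8.0000y = -76.0000  (c_3=108.7500)
Cramer on rows 1–2 → x = 5.5000, y = 7.0000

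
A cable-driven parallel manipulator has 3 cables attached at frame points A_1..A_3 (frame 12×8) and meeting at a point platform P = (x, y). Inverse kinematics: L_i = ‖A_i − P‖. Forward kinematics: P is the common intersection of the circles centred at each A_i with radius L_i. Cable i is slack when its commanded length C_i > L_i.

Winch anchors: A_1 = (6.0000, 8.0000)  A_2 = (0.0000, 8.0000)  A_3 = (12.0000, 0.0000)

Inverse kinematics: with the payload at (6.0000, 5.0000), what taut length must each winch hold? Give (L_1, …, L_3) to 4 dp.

(3.0000, 6.7082, 7.8102)

L_1 = √((6.0000−6.0000)² + (8.0000−5.0000)²) = 3.0000
L_2 = √((0.0000−6.0000)² + (8.0000−5.0000)²) = 6.7082
L_3 = √((12.0000−6.0000)² + (0.0000−5.0000)²) = 7.8102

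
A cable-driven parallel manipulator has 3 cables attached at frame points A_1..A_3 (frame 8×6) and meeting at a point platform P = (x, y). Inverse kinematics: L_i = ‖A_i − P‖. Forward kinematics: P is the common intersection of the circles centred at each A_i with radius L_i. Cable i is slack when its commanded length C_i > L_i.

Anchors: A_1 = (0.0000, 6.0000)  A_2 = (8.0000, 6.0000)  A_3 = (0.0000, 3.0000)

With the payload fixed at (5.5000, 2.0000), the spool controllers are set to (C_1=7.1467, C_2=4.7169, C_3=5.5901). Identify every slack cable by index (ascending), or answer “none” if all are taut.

i=1: geometric 6.8007 vs commanded 7.1467 ⇒ slack
i=2: geometric 4.7170 vs commanded 4.7169 ⇒ taut
i=3: geometric 5.5902 vs commanded 5.5901 ⇒ taut

1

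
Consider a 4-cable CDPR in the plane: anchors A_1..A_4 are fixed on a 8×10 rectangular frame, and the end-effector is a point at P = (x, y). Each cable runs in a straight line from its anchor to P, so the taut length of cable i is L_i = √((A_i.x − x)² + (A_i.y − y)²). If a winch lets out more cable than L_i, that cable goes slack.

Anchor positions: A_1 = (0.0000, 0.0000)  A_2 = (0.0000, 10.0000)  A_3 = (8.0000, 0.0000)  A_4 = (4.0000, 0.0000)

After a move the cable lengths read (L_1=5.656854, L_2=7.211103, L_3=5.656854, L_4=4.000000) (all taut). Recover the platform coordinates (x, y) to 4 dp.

(4.0000, 4.0000)

each cable: (A_i−P)·(A_i−P) = L_i²; let k_i = ‖A_i‖²−L_i²
k_1 = 0.0000+0.0000−32.0000 = -32.0000
row 1: 0.0000x − 20.0000y = -80.0000  (k_2=48.0000)
row 2: -16.0000x + 0.0000y = -64.0000  (k_3=32.0000)
row 3: -8.0000x + 0.0000y = -32.0000  (k_4=0.0000)
Cramer on rows 1–2 → x = 4.0000, y = 4.0000
check cable 4: ‖A_4−P‖² = 16.0000 ≈ L_4² = 16.0000 ✓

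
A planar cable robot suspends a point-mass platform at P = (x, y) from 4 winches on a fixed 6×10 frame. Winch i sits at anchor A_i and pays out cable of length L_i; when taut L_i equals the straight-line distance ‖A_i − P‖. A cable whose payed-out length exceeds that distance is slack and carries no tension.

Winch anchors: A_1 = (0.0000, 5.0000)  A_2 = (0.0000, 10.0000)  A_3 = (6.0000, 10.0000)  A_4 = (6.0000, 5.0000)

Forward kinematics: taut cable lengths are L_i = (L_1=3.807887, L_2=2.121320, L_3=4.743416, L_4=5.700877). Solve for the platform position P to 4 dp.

expand ‖A_i−P‖²=L_i² and subtract eq 1 (k_i ≔ ‖A_i‖²−L_i²)
k_1 = 0.0000+25.0000−14.5000 = 10.5000
eq1−eq2 → [0.0000  -10.0000]·P = -85.0000
eq1−eq3 → [-12.0000  -10.0000]·P = -103.0000
eq1−eq4 → [-12.0000  0.0000]·P = -18.0000
2×2 solve → P = (1.5000, 8.5000)
check cable 4: ‖A_4−P‖² = 32.5000 ≈ L_4² = 32.5000 ✓

(1.5000, 8.5000)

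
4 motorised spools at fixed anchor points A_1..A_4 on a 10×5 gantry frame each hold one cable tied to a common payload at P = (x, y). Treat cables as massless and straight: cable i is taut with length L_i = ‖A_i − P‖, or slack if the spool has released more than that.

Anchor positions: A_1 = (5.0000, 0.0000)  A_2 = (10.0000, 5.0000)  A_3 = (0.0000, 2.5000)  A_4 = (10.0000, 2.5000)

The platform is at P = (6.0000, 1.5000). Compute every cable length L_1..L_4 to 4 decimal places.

L_1 = √((5.0000−6.0000)² + (0.0000−1.5000)²) = 1.8028
L_2 = √((10.0000−6.0000)² + (5.0000−1.5000)²) = 5.3151
L_3 = √((0.0000−6.0000)² + (2.5000−1.5000)²) = 6.0828
L_4 = √((10.0000−6.0000)² + (2.5000−1.5000)²) = 4.1231

(1.8028, 5.3151, 6.0828, 4.1231)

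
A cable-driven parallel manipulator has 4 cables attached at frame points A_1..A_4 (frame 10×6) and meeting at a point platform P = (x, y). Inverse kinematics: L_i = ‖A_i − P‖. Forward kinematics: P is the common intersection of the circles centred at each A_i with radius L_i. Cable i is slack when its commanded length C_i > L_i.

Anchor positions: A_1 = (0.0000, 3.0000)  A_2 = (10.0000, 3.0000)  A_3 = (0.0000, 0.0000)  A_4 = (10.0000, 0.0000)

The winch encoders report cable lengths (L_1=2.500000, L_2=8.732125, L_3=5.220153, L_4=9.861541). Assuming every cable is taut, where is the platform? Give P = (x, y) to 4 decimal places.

(1.5000, 5.0000)

expand ‖A_i−P‖²=L_i² and subtract eq 1 (k_i ≔ ‖A_i‖²−L_i²)
k_1 = 0.0000+9.0000−6.2500 = 2.7500
eq1−eq2 → [-20.0000  0.0000]·P = -30.0000
eq1−eq3 → [0.0000  6.0000]·P = 30.0000
eq1−eq4 → [-20.0000  6.0000]·P = 0.0000
2×2 solve → P = (1.5000, 5.0000)
check cable 4: ‖A_4−P‖² = 97.2500 ≈ L_4² = 97.2500 ✓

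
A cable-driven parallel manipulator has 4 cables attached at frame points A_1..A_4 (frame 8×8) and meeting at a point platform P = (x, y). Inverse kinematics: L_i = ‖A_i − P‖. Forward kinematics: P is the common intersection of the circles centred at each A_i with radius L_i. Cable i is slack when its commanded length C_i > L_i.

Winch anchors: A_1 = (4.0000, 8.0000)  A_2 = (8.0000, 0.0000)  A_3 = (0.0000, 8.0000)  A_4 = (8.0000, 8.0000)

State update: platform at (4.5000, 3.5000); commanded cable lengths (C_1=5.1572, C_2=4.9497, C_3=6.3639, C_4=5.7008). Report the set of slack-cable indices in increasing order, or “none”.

cable 1: √((-0.5000)²+(4.5000)²)=4.5277, C_1=5.1572: slack
cable 2: √((3.5000)²+(-3.5000)²)=4.9497, C_2=4.9497: taut
cable 3: √((-4.5000)²+(4.5000)²)=6.3640, C_3=6.3639: taut
cable 4: √((3.5000)²+(4.5000)²)=5.7009, C_4=5.7008: taut

1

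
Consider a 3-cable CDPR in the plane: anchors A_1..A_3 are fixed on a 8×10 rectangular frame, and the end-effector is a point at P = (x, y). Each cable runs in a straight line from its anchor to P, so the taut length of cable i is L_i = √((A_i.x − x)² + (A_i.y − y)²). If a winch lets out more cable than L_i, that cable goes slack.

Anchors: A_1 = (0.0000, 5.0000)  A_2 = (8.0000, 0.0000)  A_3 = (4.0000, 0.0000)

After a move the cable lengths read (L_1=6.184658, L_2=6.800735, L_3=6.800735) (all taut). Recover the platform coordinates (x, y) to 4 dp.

(6.0000, 6.5000)

each cable: (A_i−P)·(A_i−P) = L_i²; let q_i = ‖A_i‖²−L_i²
q_1 = 0.0000+25.0000−38.2500 = -13.2500
row 1: -16.0000x + 10.0000y = -31.0000  (q_2=17.7500)
row 2: -8.0000x + 10.0000y = 17.0000  (q_3=-30.2500)
Cramer on rows 1–2 → x = 6.0000, y = 6.5000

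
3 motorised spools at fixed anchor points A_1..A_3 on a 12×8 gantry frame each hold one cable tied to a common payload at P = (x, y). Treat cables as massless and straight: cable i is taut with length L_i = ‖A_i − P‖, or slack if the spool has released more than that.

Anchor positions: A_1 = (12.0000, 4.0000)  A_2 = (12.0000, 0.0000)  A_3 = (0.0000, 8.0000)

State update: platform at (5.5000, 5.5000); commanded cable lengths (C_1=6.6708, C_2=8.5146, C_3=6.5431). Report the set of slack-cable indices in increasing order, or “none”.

3

i=1: geometric 6.6708 vs commanded 6.6708 ⇒ taut
i=2: geometric 8.5147 vs commanded 8.5146 ⇒ taut
i=3: geometric 6.0415 vs commanded 6.5431 ⇒ slack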